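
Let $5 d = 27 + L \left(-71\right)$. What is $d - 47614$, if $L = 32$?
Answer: $-48063$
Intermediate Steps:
$d = -449$ ($d = \frac{27 + 32 \left(-71\right)}{5} = \frac{27 - 2272}{5} = \frac{1}{5} \left(-2245\right) = -449$)
$d - 47614 = -449 - 47614 = -48063$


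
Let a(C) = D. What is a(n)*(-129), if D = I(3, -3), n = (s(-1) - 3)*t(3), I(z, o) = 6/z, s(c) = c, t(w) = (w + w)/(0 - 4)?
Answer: -258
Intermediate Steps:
t(w) = -w/2 (t(w) = (2*w)/(-4) = (2*w)*(-1/4) = -w/2)
n = 6 (n = (-1 - 3)*(-1/2*3) = -4*(-3/2) = 6)
D = 2 (D = 6/3 = 6*(1/3) = 2)
a(C) = 2
a(n)*(-129) = 2*(-129) = -258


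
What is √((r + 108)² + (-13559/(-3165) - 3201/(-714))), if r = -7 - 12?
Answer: √4499474371608090/753270 ≈ 89.049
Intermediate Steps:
r = -19
√((r + 108)² + (-13559/(-3165) - 3201/(-714))) = √((-19 + 108)² + (-13559/(-3165) - 3201/(-714))) = √(89² + (-13559*(-1/3165) - 3201*(-1/714))) = √(7921 + (13559/3165 + 1067/238)) = √(7921 + 6604097/753270) = √(5973255767/753270) = √4499474371608090/753270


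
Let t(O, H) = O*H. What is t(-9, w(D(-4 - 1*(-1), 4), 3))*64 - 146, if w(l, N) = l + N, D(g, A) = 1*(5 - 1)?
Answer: -4178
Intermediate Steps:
D(g, A) = 4 (D(g, A) = 1*4 = 4)
w(l, N) = N + l
t(O, H) = H*O
t(-9, w(D(-4 - 1*(-1), 4), 3))*64 - 146 = ((3 + 4)*(-9))*64 - 146 = (7*(-9))*64 - 146 = -63*64 - 146 = -4032 - 146 = -4178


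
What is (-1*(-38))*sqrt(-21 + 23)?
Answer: 38*sqrt(2) ≈ 53.740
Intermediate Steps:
(-1*(-38))*sqrt(-21 + 23) = 38*sqrt(2)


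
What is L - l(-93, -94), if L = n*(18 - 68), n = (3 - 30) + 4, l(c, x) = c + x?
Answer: 1337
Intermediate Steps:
n = -23 (n = -27 + 4 = -23)
L = 1150 (L = -23*(18 - 68) = -23*(-50) = 1150)
L - l(-93, -94) = 1150 - (-93 - 94) = 1150 - 1*(-187) = 1150 + 187 = 1337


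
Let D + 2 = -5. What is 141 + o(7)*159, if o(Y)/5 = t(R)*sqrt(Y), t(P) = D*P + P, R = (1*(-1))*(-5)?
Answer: 141 - 23850*sqrt(7) ≈ -62960.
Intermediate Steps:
D = -7 (D = -2 - 5 = -7)
R = 5 (R = -1*(-5) = 5)
t(P) = -6*P (t(P) = -7*P + P = -6*P)
o(Y) = -150*sqrt(Y) (o(Y) = 5*((-6*5)*sqrt(Y)) = 5*(-30*sqrt(Y)) = -150*sqrt(Y))
141 + o(7)*159 = 141 - 150*sqrt(7)*159 = 141 - 23850*sqrt(7)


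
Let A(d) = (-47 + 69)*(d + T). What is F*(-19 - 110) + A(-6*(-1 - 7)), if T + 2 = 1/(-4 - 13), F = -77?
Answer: 186043/17 ≈ 10944.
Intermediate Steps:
T = -35/17 (T = -2 + 1/(-4 - 13) = -2 + 1/(-17) = -2 - 1/17 = -35/17 ≈ -2.0588)
A(d) = -770/17 + 22*d (A(d) = (-47 + 69)*(d - 35/17) = 22*(-35/17 + d) = -770/17 + 22*d)
F*(-19 - 110) + A(-6*(-1 - 7)) = -77*(-19 - 110) + (-770/17 + 22*(-6*(-1 - 7))) = -77*(-129) + (-770/17 + 22*(-6*(-8))) = 9933 + (-770/17 + 22*48) = 9933 + (-770/17 + 1056) = 9933 + 17182/17 = 186043/17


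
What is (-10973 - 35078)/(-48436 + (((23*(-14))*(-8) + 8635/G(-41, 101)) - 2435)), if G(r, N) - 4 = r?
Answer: 1703887/1795550 ≈ 0.94895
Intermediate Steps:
G(r, N) = 4 + r
(-10973 - 35078)/(-48436 + (((23*(-14))*(-8) + 8635/G(-41, 101)) - 2435)) = (-10973 - 35078)/(-48436 + (((23*(-14))*(-8) + 8635/(4 - 41)) - 2435)) = -46051/(-48436 + ((-322*(-8) + 8635/(-37)) - 2435)) = -46051/(-48436 + ((2576 + 8635*(-1/37)) - 2435)) = -46051/(-48436 + ((2576 - 8635/37) - 2435)) = -46051/(-48436 + (86677/37 - 2435)) = -46051/(-48436 - 3418/37) = -46051/(-1795550/37) = -46051*(-37/1795550) = 1703887/1795550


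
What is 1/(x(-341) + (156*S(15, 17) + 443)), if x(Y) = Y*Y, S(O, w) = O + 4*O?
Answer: 1/128424 ≈ 7.7867e-6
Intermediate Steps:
S(O, w) = 5*O
x(Y) = Y²
1/(x(-341) + (156*S(15, 17) + 443)) = 1/((-341)² + (156*(5*15) + 443)) = 1/(116281 + (156*75 + 443)) = 1/(116281 + (11700 + 443)) = 1/(116281 + 12143) = 1/128424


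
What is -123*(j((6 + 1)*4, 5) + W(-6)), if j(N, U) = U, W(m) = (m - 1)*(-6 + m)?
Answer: -10947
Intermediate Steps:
W(m) = (-1 + m)*(-6 + m)
-123*(j((6 + 1)*4, 5) + W(-6)) = -123*(5 + (6 + (-6)² - 7*(-6))) = -123*(5 + (6 + 36 + 42)) = -123*(5 + 84) = -123*89 = -10947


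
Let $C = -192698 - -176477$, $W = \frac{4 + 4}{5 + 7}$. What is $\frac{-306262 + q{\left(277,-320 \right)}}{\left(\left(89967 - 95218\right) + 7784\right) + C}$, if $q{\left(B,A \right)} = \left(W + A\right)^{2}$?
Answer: $\frac{919297}{61596} \approx 14.925$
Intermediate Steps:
$W = \frac{2}{3}$ ($W = \frac{8}{12} = 8 \cdot \frac{1}{12} = \frac{2}{3} \approx 0.66667$)
$q{\left(B,A \right)} = \left(\frac{2}{3} + A\right)^{2}$
$C = -16221$ ($C = -192698 + 176477 = -16221$)
$\frac{-306262 + q{\left(277,-320 \right)}}{\left(\left(89967 - 95218\right) + 7784\right) + C} = \frac{-306262 + \frac{\left(2 + 3 \left(-320\right)\right)^{2}}{9}}{\left(\left(89967 - 95218\right) + 7784\right) - 16221} = \frac{-306262 + \frac{\left(2 - 960\right)^{2}}{9}}{\left(-5251 + 7784\right) - 16221} = \frac{-306262 + \frac{\left(-958\right)^{2}}{9}}{2533 - 16221} = \frac{-306262 + \frac{1}{9} \cdot 917764}{-13688} = \left(-306262 + \frac{917764}{9}\right) \left(- \frac{1}{13688}\right) = \left(- \frac{1838594}{9}\right) \left(- \frac{1}{13688}\right) = \frac{919297}{61596}$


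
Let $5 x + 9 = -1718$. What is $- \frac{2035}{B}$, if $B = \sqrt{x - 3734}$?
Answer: $\frac{2035 i \sqrt{101985}}{20397} \approx 31.862 i$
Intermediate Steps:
$x = - \frac{1727}{5}$ ($x = - \frac{9}{5} + \frac{1}{5} \left(-1718\right) = - \frac{9}{5} - \frac{1718}{5} = - \frac{1727}{5} \approx -345.4$)
$B = \frac{i \sqrt{101985}}{5}$ ($B = \sqrt{- \frac{1727}{5} - 3734} = \sqrt{- \frac{20397}{5}} = \frac{i \sqrt{101985}}{5} \approx 63.87 i$)
$- \frac{2035}{B} = - \frac{2035}{\frac{1}{5} i \sqrt{101985}} = - 2035 \left(- \frac{i \sqrt{101985}}{20397}\right) = \frac{2035 i \sqrt{101985}}{20397}$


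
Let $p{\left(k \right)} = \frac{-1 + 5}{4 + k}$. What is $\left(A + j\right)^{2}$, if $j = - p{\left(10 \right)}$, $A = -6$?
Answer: $\frac{1936}{49} \approx 39.51$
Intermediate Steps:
$p{\left(k \right)} = \frac{4}{4 + k}$
$j = - \frac{2}{7}$ ($j = - \frac{4}{4 + 10} = - \frac{4}{14} = \left(-1\right) \frac{2}{7} = - \frac{2}{7} \approx -0.28571$)
$\left(A + j\right)^{2} = \left(-6 - \frac{2}{7}\right)^{2} = \left(- \frac{44}{7}\right)^{2} = \frac{1936}{49}$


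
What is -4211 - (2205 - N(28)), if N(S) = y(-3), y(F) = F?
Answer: -6419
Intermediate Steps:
N(S) = -3
-4211 - (2205 - N(28)) = -4211 - (2205 - 1*(-3)) = -4211 - (2205 + 3) = -4211 - 1*2208 = -4211 - 2208 = -6419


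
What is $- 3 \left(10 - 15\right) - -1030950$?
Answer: $1030965$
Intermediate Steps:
$- 3 \left(10 - 15\right) - -1030950 = \left(-3\right) \left(-5\right) + 1030950 = 15 + 1030950 = 1030965$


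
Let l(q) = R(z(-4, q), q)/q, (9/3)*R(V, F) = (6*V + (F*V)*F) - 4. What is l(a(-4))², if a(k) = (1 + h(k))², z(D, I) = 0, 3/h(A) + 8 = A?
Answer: 4096/729 ≈ 5.6187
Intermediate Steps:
h(A) = 3/(-8 + A)
R(V, F) = -4/3 + 2*V + V*F²/3 (R(V, F) = ((6*V + (F*V)*F) - 4)/3 = ((6*V + V*F²) - 4)/3 = (-4 + 6*V + V*F²)/3 = -4/3 + 2*V + V*F²/3)
a(k) = (1 + 3/(-8 + k))²
l(q) = -4/(3*q) (l(q) = (-4/3 + 2*0 + (⅓)*0*q²)/q = (-4/3 + 0 + 0)/q = -4/(3*q))
l(a(-4))² = (-4*(-8 - 4)²/(-5 - 4)²/3)² = (-4/(3*((-9)²/(-12)²)))² = (-4/(3*((1/144)*81)))² = (-4/(3*9/16))² = (-4/3*16/9)² = (-64/27)² = 4096/729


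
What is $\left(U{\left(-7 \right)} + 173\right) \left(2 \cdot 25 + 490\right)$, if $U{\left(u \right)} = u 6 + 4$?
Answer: $72900$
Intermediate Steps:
$U{\left(u \right)} = 4 + 6 u$ ($U{\left(u \right)} = 6 u + 4 = 4 + 6 u$)
$\left(U{\left(-7 \right)} + 173\right) \left(2 \cdot 25 + 490\right) = \left(\left(4 + 6 \left(-7\right)\right) + 173\right) \left(2 \cdot 25 + 490\right) = \left(\left(4 - 42\right) + 173\right) \left(50 + 490\right) = \left(-38 + 173\right) 540 = 135 \cdot 540 = 72900$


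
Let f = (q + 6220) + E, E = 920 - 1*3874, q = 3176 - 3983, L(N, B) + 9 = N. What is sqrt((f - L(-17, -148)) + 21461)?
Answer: sqrt(23946) ≈ 154.74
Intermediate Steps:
L(N, B) = -9 + N
q = -807
E = -2954 (E = 920 - 3874 = -2954)
f = 2459 (f = (-807 + 6220) - 2954 = 5413 - 2954 = 2459)
sqrt((f - L(-17, -148)) + 21461) = sqrt((2459 - (-9 - 17)) + 21461) = sqrt((2459 - 1*(-26)) + 21461) = sqrt((2459 + 26) + 21461) = sqrt(2485 + 21461) = sqrt(23946)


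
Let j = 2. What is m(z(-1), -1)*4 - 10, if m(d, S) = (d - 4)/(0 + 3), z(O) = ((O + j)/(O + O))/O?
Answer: -44/3 ≈ -14.667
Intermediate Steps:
z(O) = (2 + O)/(2*O²) (z(O) = ((O + 2)/(O + O))/O = ((2 + O)/((2*O)))/O = ((2 + O)*(1/(2*O)))/O = ((2 + O)/(2*O))/O = (2 + O)/(2*O²))
m(d, S) = -4/3 + d/3 (m(d, S) = (-4 + d)/3 = (-4 + d)*(⅓) = -4/3 + d/3)
m(z(-1), -1)*4 - 10 = (-4/3 + ((½)*(2 - 1)/(-1)²)/3)*4 - 10 = (-4/3 + ((½)*1*1)/3)*4 - 10 = (-4/3 + (⅓)*(½))*4 - 10 = (-4/3 + ⅙)*4 - 10 = -7/6*4 - 10 = -14/3 - 10 = -44/3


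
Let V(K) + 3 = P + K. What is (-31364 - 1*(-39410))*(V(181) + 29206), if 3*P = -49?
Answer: 236292246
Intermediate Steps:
P = -49/3 (P = (1/3)*(-49) = -49/3 ≈ -16.333)
V(K) = -58/3 + K (V(K) = -3 + (-49/3 + K) = -58/3 + K)
(-31364 - 1*(-39410))*(V(181) + 29206) = (-31364 - 1*(-39410))*((-58/3 + 181) + 29206) = (-31364 + 39410)*(485/3 + 29206) = 8046*(88103/3) = 236292246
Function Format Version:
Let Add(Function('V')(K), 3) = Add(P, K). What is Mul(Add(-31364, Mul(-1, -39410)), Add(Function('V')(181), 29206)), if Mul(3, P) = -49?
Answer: 236292246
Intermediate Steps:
P = Rational(-49, 3) (P = Mul(Rational(1, 3), -49) = Rational(-49, 3) ≈ -16.333)
Function('V')(K) = Add(Rational(-58, 3), K) (Function('V')(K) = Add(-3, Add(Rational(-49, 3), K)) = Add(Rational(-58, 3), K))
Mul(Add(-31364, Mul(-1, -39410)), Add(Function('V')(181), 29206)) = Mul(Add(-31364, Mul(-1, -39410)), Add(Add(Rational(-58, 3), 181), 29206)) = Mul(Add(-31364, 39410), Add(Rational(485, 3), 29206)) = Mul(8046, Rational(88103, 3)) = 236292246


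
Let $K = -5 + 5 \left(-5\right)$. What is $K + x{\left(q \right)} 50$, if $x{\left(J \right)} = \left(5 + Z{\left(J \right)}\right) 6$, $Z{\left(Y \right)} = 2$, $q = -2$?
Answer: $2070$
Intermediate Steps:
$K = -30$ ($K = -5 - 25 = -30$)
$x{\left(J \right)} = 42$ ($x{\left(J \right)} = \left(5 + 2\right) 6 = 7 \cdot 6 = 42$)
$K + x{\left(q \right)} 50 = -30 + 42 \cdot 50 = -30 + 2100 = 2070$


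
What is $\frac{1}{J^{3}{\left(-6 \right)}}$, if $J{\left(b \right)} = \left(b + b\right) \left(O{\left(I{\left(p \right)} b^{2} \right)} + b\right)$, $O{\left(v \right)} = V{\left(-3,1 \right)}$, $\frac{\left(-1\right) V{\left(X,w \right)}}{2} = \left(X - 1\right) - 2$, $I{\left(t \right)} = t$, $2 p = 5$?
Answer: $- \frac{1}{373248} \approx -2.6792 \cdot 10^{-6}$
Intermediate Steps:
$p = \frac{5}{2}$ ($p = \frac{1}{2} \cdot 5 = \frac{5}{2} \approx 2.5$)
$V{\left(X,w \right)} = 6 - 2 X$ ($V{\left(X,w \right)} = - 2 \left(\left(X - 1\right) - 2\right) = - 2 \left(\left(-1 + X\right) - 2\right) = - 2 \left(-3 + X\right) = 6 - 2 X$)
$O{\left(v \right)} = 12$ ($O{\left(v \right)} = 6 - -6 = 6 + 6 = 12$)
$J{\left(b \right)} = 2 b \left(12 + b\right)$ ($J{\left(b \right)} = \left(b + b\right) \left(12 + b\right) = 2 b \left(12 + b\right)$)
$\frac{1}{J^{3}{\left(-6 \right)}} = \frac{1}{\left(2 \left(-6\right) \left(12 - 6\right)\right)^{3}} = \frac{1}{\left(2 \left(-6\right) 6\right)^{3}} = \frac{1}{\left(-72\right)^{3}} = \frac{1}{-373248} = - \frac{1}{373248}$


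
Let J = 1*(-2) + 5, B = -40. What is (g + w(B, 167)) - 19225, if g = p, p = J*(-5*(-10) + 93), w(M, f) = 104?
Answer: -18692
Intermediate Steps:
J = 3 (J = -2 + 5 = 3)
p = 429 (p = 3*(-5*(-10) + 93) = 3*(50 + 93) = 3*143 = 429)
g = 429
(g + w(B, 167)) - 19225 = (429 + 104) - 19225 = 533 - 19225 = -18692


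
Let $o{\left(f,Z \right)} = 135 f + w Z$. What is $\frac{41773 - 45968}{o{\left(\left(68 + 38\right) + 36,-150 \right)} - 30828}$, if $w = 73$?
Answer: $\frac{4195}{22608} \approx 0.18555$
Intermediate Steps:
$o{\left(f,Z \right)} = 73 Z + 135 f$ ($o{\left(f,Z \right)} = 135 f + 73 Z = 73 Z + 135 f$)
$\frac{41773 - 45968}{o{\left(\left(68 + 38\right) + 36,-150 \right)} - 30828} = \frac{41773 - 45968}{\left(73 \left(-150\right) + 135 \left(\left(68 + 38\right) + 36\right)\right) - 30828} = - \frac{4195}{\left(-10950 + 135 \left(106 + 36\right)\right) - 30828} = - \frac{4195}{\left(-10950 + 135 \cdot 142\right) - 30828} = - \frac{4195}{\left(-10950 + 19170\right) - 30828} = - \frac{4195}{8220 - 30828} = - \frac{4195}{-22608} = \left(-4195\right) \left(- \frac{1}{22608}\right) = \frac{4195}{22608}$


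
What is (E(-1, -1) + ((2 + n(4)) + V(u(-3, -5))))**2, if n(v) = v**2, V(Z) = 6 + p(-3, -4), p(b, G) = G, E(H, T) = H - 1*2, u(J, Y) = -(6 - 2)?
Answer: 289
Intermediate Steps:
u(J, Y) = -4 (u(J, Y) = -1*4 = -4)
E(H, T) = -2 + H (E(H, T) = H - 2 = -2 + H)
V(Z) = 2 (V(Z) = 6 - 4 = 2)
(E(-1, -1) + ((2 + n(4)) + V(u(-3, -5))))**2 = ((-2 - 1) + ((2 + 4**2) + 2))**2 = (-3 + ((2 + 16) + 2))**2 = (-3 + (18 + 2))**2 = (-3 + 20)**2 = 17**2 = 289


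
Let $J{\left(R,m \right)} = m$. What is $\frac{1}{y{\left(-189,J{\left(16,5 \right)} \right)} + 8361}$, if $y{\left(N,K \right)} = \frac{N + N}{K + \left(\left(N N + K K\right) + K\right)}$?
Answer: $\frac{2554}{21353967} \approx 0.0001196$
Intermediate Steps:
$y{\left(N,K \right)} = \frac{2 N}{K^{2} + N^{2} + 2 K}$ ($y{\left(N,K \right)} = \frac{2 N}{K + \left(\left(N^{2} + K^{2}\right) + K\right)} = \frac{2 N}{K + \left(\left(K^{2} + N^{2}\right) + K\right)} = \frac{2 N}{K + \left(K + K^{2} + N^{2}\right)} = \frac{2 N}{K^{2} + N^{2} + 2 K}$)
$\frac{1}{y{\left(-189,J{\left(16,5 \right)} \right)} + 8361} = \frac{1}{2 \left(-189\right) \frac{1}{5^{2} + \left(-189\right)^{2} + 2 \cdot 5} + 8361} = \frac{1}{2 \left(-189\right) \frac{1}{25 + 35721 + 10} + 8361} = \frac{1}{2 \left(-189\right) \frac{1}{35756} + 8361} = \frac{1}{- \frac{27}{2554} + 8361} = \frac{1}{\frac{21353967}{2554}} = \frac{2554}{21353967}$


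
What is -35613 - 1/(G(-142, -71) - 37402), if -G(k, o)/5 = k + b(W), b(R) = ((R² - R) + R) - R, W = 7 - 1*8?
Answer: -1307068325/36702 ≈ -35613.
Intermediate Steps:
W = -1 (W = 7 - 8 = -1)
b(R) = R² - R
G(k, o) = -10 - 5*k (G(k, o) = -5*(k - (-1 - 1)) = -5*(k - 1*(-2)) = -5*(k + 2) = -5*(2 + k) = -10 - 5*k)
-35613 - 1/(G(-142, -71) - 37402) = -35613 - 1/((-10 - 5*(-142)) - 37402) = -35613 - 1/((-10 + 710) - 37402) = -35613 - 1/(700 - 37402) = -35613 - 1/(-36702) = -35613 - 1*(-1/36702) = -35613 + 1/36702 = -1307068325/36702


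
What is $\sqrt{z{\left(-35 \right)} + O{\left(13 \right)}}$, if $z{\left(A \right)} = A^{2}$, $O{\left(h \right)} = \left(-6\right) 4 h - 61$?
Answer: $2 \sqrt{213} \approx 29.189$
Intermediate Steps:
$O{\left(h \right)} = -61 - 24 h$ ($O{\left(h \right)} = - 24 h - 61 = -61 - 24 h$)
$\sqrt{z{\left(-35 \right)} + O{\left(13 \right)}} = \sqrt{\left(-35\right)^{2} - 373} = \sqrt{1225 - 373} = \sqrt{852} = 2 \sqrt{213}$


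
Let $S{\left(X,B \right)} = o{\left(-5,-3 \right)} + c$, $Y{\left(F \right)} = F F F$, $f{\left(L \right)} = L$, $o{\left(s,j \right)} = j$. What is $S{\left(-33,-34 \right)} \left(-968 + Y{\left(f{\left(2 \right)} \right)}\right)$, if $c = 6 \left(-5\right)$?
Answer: $31680$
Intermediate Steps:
$c = -30$
$Y{\left(F \right)} = F^{3}$ ($Y{\left(F \right)} = F^{2} F = F^{3}$)
$S{\left(X,B \right)} = -33$ ($S{\left(X,B \right)} = -3 - 30 = -33$)
$S{\left(-33,-34 \right)} \left(-968 + Y{\left(f{\left(2 \right)} \right)}\right) = - 33 \left(-968 + 2^{3}\right) = - 33 \left(-968 + 8\right) = \left(-33\right) \left(-960\right) = 31680$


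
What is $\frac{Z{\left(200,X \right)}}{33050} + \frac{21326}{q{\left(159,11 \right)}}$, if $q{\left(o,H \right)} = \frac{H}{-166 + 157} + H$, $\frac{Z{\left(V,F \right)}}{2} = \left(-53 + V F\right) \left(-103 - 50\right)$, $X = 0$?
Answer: $\frac{1586211471}{727100} \approx 2181.6$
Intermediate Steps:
$Z{\left(V,F \right)} = 16218 - 306 F V$ ($Z{\left(V,F \right)} = 2 \left(-53 + V F\right) \left(-103 - 50\right) = 2 \left(-53 + F V\right) \left(-153\right) = 2 \left(8109 - 153 F V\right) = 16218 - 306 F V$)
$q{\left(o,H \right)} = \frac{8 H}{9}$ ($q{\left(o,H \right)} = \frac{H}{-9} + H = - \frac{H}{9} + H = \frac{8 H}{9}$)
$\frac{Z{\left(200,X \right)}}{33050} + \frac{21326}{q{\left(159,11 \right)}} = \frac{16218 - 0 \cdot 200}{33050} + \frac{21326}{\frac{8}{9} \cdot 11} = \left(16218 + 0\right) \frac{1}{33050} + \frac{21326}{\frac{88}{9}} = 16218 \cdot \frac{1}{33050} + 21326 \cdot \frac{9}{88} = \frac{8109}{16525} + \frac{95967}{44} = \frac{1586211471}{727100}$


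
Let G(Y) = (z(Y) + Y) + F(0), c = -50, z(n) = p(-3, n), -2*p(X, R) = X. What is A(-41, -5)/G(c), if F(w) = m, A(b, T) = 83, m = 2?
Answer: -166/93 ≈ -1.7849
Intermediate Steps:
p(X, R) = -X/2
z(n) = 3/2 (z(n) = -½*(-3) = 3/2)
F(w) = 2
G(Y) = 7/2 + Y (G(Y) = (3/2 + Y) + 2 = 7/2 + Y)
A(-41, -5)/G(c) = 83/(7/2 - 50) = 83/(-93/2) = 83*(-2/93) = -166/93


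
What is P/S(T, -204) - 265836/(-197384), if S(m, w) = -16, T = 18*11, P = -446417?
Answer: 11014978313/394768 ≈ 27902.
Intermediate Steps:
T = 198
P/S(T, -204) - 265836/(-197384) = -446417/(-16) - 265836/(-197384) = -446417*(-1/16) - 265836*(-1/197384) = 446417/16 + 66459/49346 = 11014978313/394768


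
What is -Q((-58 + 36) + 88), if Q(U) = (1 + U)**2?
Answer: -4489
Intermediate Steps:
-Q((-58 + 36) + 88) = -(1 + ((-58 + 36) + 88))**2 = -(1 + (-22 + 88))**2 = -(1 + 66)**2 = -1*67**2 = -1*4489 = -4489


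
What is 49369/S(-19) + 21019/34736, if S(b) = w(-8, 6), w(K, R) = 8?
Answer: 214381217/34736 ≈ 6171.7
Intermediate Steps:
S(b) = 8
49369/S(-19) + 21019/34736 = 49369/8 + 21019/34736 = 214381217/34736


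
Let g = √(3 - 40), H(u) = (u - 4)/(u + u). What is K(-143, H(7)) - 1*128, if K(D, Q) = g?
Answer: -128 + I*√37 ≈ -128.0 + 6.0828*I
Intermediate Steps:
H(u) = (-4 + u)/(2*u) (H(u) = (-4 + u)/((2*u)) = (-4 + u)*(1/(2*u)) = (-4 + u)/(2*u))
g = I*√37 (g = √(-37) = I*√37 ≈ 6.0828*I)
K(D, Q) = I*√37
K(-143, H(7)) - 1*128 = I*√37 - 1*128 = I*√37 - 128 = -128 + I*√37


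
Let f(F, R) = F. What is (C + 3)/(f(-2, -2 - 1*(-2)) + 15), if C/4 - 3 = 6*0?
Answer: 15/13 ≈ 1.1538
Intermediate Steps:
C = 12 (C = 12 + 4*(6*0) = 12 + 4*0 = 12 + 0 = 12)
(C + 3)/(f(-2, -2 - 1*(-2)) + 15) = (12 + 3)/(-2 + 15) = 15/13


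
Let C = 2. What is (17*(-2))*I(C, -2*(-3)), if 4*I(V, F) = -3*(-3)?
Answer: -153/2 ≈ -76.500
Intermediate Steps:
I(V, F) = 9/4 (I(V, F) = (-3*(-3))/4 = (¼)*9 = 9/4)
(17*(-2))*I(C, -2*(-3)) = (17*(-2))*(9/4) = -34*9/4 = -153/2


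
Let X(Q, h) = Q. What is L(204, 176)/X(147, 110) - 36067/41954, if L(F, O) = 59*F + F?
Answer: 169405037/2055746 ≈ 82.406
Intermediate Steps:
L(F, O) = 60*F
L(204, 176)/X(147, 110) - 36067/41954 = (60*204)/147 - 36067/41954 = 12240*(1/147) - 36067*1/41954 = 4080/49 - 36067/41954 = 169405037/2055746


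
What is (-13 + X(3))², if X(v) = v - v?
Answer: 169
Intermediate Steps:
X(v) = 0
(-13 + X(3))² = (-13 + 0)² = (-13)² = 169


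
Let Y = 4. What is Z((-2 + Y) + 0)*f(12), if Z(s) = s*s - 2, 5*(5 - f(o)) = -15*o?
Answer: 82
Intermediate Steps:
f(o) = 5 + 3*o (f(o) = 5 - (-3)*o = 5 + 3*o)
Z(s) = -2 + s² (Z(s) = s² - 2 = -2 + s²)
Z((-2 + Y) + 0)*f(12) = (-2 + ((-2 + 4) + 0)²)*(5 + 3*12) = (-2 + (2 + 0)²)*(5 + 36) = (-2 + 2²)*41 = (-2 + 4)*41 = 2*41 = 82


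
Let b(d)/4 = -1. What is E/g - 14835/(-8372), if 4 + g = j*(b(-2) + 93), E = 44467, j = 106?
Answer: 11134169/1716260 ≈ 6.4875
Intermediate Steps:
b(d) = -4 (b(d) = 4*(-1) = -4)
g = 9430 (g = -4 + 106*(-4 + 93) = -4 + 106*89 = -4 + 9434 = 9430)
E/g - 14835/(-8372) = 44467/9430 - 14835/(-8372) = 44467*(1/9430) - 14835*(-1/8372) = 44467/9430 + 645/364 = 11134169/1716260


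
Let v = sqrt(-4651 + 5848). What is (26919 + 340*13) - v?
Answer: 31339 - 3*sqrt(133) ≈ 31304.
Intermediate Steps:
v = 3*sqrt(133) (v = sqrt(1197) = 3*sqrt(133) ≈ 34.598)
(26919 + 340*13) - v = (26919 + 340*13) - 3*sqrt(133) = (26919 + 4420) - 3*sqrt(133) = 31339 - 3*sqrt(133)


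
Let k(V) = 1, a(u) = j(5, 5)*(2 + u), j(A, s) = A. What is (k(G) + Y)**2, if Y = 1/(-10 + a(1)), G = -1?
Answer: 36/25 ≈ 1.4400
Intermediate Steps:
a(u) = 10 + 5*u (a(u) = 5*(2 + u) = 10 + 5*u)
Y = 1/5 (Y = 1/(-10 + (10 + 5*1)) = 1/(-10 + (10 + 5)) = 1/(-10 + 15) = 1/5 ≈ 0.20000)
(k(G) + Y)**2 = (1 + 1/5)**2 = (6/5)**2 = 36/25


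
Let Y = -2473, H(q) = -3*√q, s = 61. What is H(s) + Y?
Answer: -2473 - 3*√61 ≈ -2496.4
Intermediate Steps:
H(s) + Y = -3*√61 - 2473 = -2473 - 3*√61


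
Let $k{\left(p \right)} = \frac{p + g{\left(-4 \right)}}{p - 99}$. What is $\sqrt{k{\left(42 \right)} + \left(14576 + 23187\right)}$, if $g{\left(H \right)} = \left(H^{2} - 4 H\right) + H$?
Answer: $\frac{\sqrt{122687997}}{57} \approx 194.32$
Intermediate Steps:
$g{\left(H \right)} = H^{2} - 3 H$
$k{\left(p \right)} = \frac{28 + p}{-99 + p}$ ($k{\left(p \right)} = \frac{p - 4 \left(-3 - 4\right)}{p - 99} = \frac{p - -28}{-99 + p} = \frac{p + 28}{-99 + p} = \frac{28 + p}{-99 + p}$)
$\sqrt{k{\left(42 \right)} + \left(14576 + 23187\right)} = \sqrt{\frac{28 + 42}{-99 + 42} + \left(14576 + 23187\right)} = \sqrt{\frac{1}{-57} \cdot 70 + 37763} = \sqrt{\left(- \frac{1}{57}\right) 70 + 37763} = \sqrt{- \frac{70}{57} + 37763} = \sqrt{\frac{2152421}{57}} = \frac{\sqrt{122687997}}{57}$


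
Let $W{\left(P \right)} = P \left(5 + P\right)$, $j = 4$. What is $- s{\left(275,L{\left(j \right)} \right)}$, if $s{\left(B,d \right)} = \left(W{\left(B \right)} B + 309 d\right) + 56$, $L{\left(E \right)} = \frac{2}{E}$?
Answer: $- \frac{42350421}{2} \approx -2.1175 \cdot 10^{7}$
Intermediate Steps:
$s{\left(B,d \right)} = 56 + 309 d + B^{2} \left(5 + B\right)$ ($s{\left(B,d \right)} = \left(B \left(5 + B\right) B + 309 d\right) + 56 = \left(B^{2} \left(5 + B\right) + 309 d\right) + 56 = \left(309 d + B^{2} \left(5 + B\right)\right) + 56 = 56 + 309 d + B^{2} \left(5 + B\right)$)
$- s{\left(275,L{\left(j \right)} \right)} = - (56 + 309 \cdot \frac{2}{4} + 275^{2} \left(5 + 275\right)) = - (56 + 309 \cdot 2 \cdot \frac{1}{4} + 75625 \cdot 280) = - (56 + 309 \cdot \frac{1}{2} + 21175000) = - (56 + \frac{309}{2} + 21175000) = \left(-1\right) \frac{42350421}{2} = - \frac{42350421}{2}$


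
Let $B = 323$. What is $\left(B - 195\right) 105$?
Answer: $13440$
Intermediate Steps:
$\left(B - 195\right) 105 = \left(323 - 195\right) 105 = 128 \cdot 105 = 13440$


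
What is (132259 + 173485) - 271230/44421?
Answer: 4527060998/14807 ≈ 3.0574e+5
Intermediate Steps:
(132259 + 173485) - 271230/44421 = 305744 - 271230*1/44421 = 305744 - 90410/14807 = 4527060998/14807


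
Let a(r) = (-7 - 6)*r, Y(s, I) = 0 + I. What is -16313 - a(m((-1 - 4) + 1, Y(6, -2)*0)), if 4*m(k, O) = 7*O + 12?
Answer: -16274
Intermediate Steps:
Y(s, I) = I
m(k, O) = 3 + 7*O/4 (m(k, O) = (7*O + 12)/4 = (12 + 7*O)/4 = 3 + 7*O/4)
a(r) = -13*r
-16313 - a(m((-1 - 4) + 1, Y(6, -2)*0)) = -16313 - (-13)*(3 + 7*(-2*0)/4) = -16313 - (-13)*(3 + (7/4)*0) = -16313 - (-13)*(3 + 0) = -16313 - (-13)*3 = -16313 - 1*(-39) = -16313 + 39 = -16274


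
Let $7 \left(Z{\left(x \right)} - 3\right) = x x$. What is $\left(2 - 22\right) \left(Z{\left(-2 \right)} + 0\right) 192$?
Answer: $- \frac{96000}{7} \approx -13714.0$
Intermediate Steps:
$Z{\left(x \right)} = 3 + \frac{x^{2}}{7}$ ($Z{\left(x \right)} = 3 + \frac{x x}{7} = 3 + \frac{x^{2}}{7}$)
$\left(2 - 22\right) \left(Z{\left(-2 \right)} + 0\right) 192 = \left(2 - 22\right) \left(\left(3 + \frac{\left(-2\right)^{2}}{7}\right) + 0\right) 192 = - 20 \left(\left(3 + \frac{1}{7} \cdot 4\right) + 0\right) 192 = - 20 \left(\left(3 + \frac{4}{7}\right) + 0\right) 192 = - 20 \left(\frac{25}{7} + 0\right) 192 = \left(-20\right) \frac{25}{7} \cdot 192 = \left(- \frac{500}{7}\right) 192 = - \frac{96000}{7}$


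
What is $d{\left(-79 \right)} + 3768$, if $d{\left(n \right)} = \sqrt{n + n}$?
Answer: $3768 + i \sqrt{158} \approx 3768.0 + 12.57 i$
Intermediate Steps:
$d{\left(n \right)} = \sqrt{2} \sqrt{n}$ ($d{\left(n \right)} = \sqrt{2 n} = \sqrt{2} \sqrt{n}$)
$d{\left(-79 \right)} + 3768 = \sqrt{2} \sqrt{-79} + 3768 = \sqrt{2} i \sqrt{79} + 3768 = i \sqrt{158} + 3768 = 3768 + i \sqrt{158}$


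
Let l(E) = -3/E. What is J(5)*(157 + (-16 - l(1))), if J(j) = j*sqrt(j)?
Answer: 720*sqrt(5) ≈ 1610.0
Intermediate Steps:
J(j) = j**(3/2)
J(5)*(157 + (-16 - l(1))) = 5**(3/2)*(157 + (-16 - (-3)/1)) = (5*sqrt(5))*(157 + (-16 - (-3))) = (5*sqrt(5))*(157 + (-16 - 1*(-3))) = (5*sqrt(5))*(157 + (-16 + 3)) = (5*sqrt(5))*(157 - 13) = (5*sqrt(5))*144 = 720*sqrt(5)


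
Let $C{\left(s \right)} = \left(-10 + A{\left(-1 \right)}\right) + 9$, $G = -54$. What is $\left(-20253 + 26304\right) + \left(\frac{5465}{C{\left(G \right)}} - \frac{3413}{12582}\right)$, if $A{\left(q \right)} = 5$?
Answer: $\frac{186640853}{25164} \approx 7417.0$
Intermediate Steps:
$C{\left(s \right)} = 4$ ($C{\left(s \right)} = \left(-10 + 5\right) + 9 = -5 + 9 = 4$)
$\left(-20253 + 26304\right) + \left(\frac{5465}{C{\left(G \right)}} - \frac{3413}{12582}\right) = \left(-20253 + 26304\right) + \left(\frac{5465}{4} - \frac{3413}{12582}\right) = 6051 + \left(5465 \cdot \frac{1}{4} - \frac{3413}{12582}\right) = 6051 + \left(\frac{5465}{4} - \frac{3413}{12582}\right) = 6051 + \frac{34373489}{25164} = \frac{186640853}{25164}$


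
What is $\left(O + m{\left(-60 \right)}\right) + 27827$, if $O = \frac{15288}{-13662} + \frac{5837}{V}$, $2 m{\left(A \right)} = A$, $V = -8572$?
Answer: $\frac{542519055563}{19518444} \approx 27795.0$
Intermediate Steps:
$m{\left(A \right)} = \frac{A}{2}$
$O = - \frac{35132305}{19518444}$ ($O = \frac{15288}{-13662} + \frac{5837}{-8572} = 15288 \left(- \frac{1}{13662}\right) + 5837 \left(- \frac{1}{8572}\right) = - \frac{2548}{2277} - \frac{5837}{8572} = - \frac{35132305}{19518444} \approx -1.8$)
$\left(O + m{\left(-60 \right)}\right) + 27827 = \left(- \frac{35132305}{19518444} + \frac{1}{2} \left(-60\right)\right) + 27827 = \left(- \frac{35132305}{19518444} - 30\right) + 27827 = - \frac{620685625}{19518444} + 27827 = \frac{542519055563}{19518444}$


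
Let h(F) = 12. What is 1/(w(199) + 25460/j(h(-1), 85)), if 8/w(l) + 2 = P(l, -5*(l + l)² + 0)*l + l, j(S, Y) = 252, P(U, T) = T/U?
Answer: 16628283/1679984297 ≈ 0.0098979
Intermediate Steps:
w(l) = 8/(-2 + l - 20*l²) (w(l) = 8/(-2 + (((-5*(l + l)² + 0)/l)*l + l)) = 8/(-2 + (((-5*4*l² + 0)/l)*l + l)) = 8/(-2 + (((-20*l² + 0)/l)*l + l)) = 8/(-2 + (((-20*l²)/l)*l + l)) = 8/(-2 + ((-20*l)*l + l)) = 8/(-2 + (-20*l² + l)) = 8/(-2 + (l - 20*l²)) = 8/(-2 + l - 20*l²))
1/(w(199) + 25460/j(h(-1), 85)) = 1/(8/(-2 + 199 - 20*199²) + 25460/252) = 1/(8/(-2 + 199 - 20*39601) + 25460*(1/252)) = 1/(8/(-2 + 199 - 792020) + 6365/63) = 1/(8/(-791823) + 6365/63) = 1/(8*(-1/791823) + 6365/63) = 1/(-8/791823 + 6365/63) = 1/(1679984297/16628283) = 16628283/1679984297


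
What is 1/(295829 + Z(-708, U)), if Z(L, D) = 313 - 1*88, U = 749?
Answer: 1/296054 ≈ 3.3778e-6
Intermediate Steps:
Z(L, D) = 225 (Z(L, D) = 313 - 88 = 225)
1/(295829 + Z(-708, U)) = 1/(295829 + 225) = 1/296054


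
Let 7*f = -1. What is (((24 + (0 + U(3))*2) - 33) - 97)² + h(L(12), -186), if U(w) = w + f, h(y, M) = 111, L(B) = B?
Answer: 498243/49 ≈ 10168.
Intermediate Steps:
f = -⅐ (f = (⅐)*(-1) = -⅐ ≈ -0.14286)
U(w) = -⅐ + w (U(w) = w - ⅐ = -⅐ + w)
(((24 + (0 + U(3))*2) - 33) - 97)² + h(L(12), -186) = (((24 + (0 + (-⅐ + 3))*2) - 33) - 97)² + 111 = (((24 + (0 + 20/7)*2) - 33) - 97)² + 111 = (((24 + (20/7)*2) - 33) - 97)² + 111 = (((24 + 40/7) - 33) - 97)² + 111 = ((208/7 - 33) - 97)² + 111 = (-23/7 - 97)² + 111 = (-702/7)² + 111 = 492804/49 + 111 = 498243/49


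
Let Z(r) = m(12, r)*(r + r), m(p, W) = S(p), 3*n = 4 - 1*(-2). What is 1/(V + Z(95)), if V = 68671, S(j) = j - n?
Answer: 1/70571 ≈ 1.4170e-5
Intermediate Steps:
n = 2 (n = (4 - 1*(-2))/3 = (4 + 2)/3 = (⅓)*6 = 2)
S(j) = -2 + j (S(j) = j - 1*2 = j - 2 = -2 + j)
m(p, W) = -2 + p
Z(r) = 20*r (Z(r) = (-2 + 12)*(r + r) = 10*(2*r) = 20*r)
1/(V + Z(95)) = 1/(68671 + 20*95) = 1/(68671 + 1900) = 1/70571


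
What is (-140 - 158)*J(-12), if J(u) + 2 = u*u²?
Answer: 515540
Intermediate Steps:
J(u) = -2 + u³ (J(u) = -2 + u*u² = -2 + u³)
(-140 - 158)*J(-12) = (-140 - 158)*(-2 + (-12)³) = -298*(-2 - 1728) = -298*(-1730) = 515540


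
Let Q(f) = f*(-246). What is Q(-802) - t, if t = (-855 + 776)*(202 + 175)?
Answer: 227075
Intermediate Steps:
Q(f) = -246*f
t = -29783 (t = -79*377 = -29783)
Q(-802) - t = -246*(-802) - 1*(-29783) = 197292 + 29783 = 227075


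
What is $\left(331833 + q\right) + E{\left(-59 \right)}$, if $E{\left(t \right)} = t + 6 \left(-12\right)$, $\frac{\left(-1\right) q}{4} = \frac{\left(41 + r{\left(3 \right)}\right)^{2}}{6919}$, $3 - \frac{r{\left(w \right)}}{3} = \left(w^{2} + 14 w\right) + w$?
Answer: $\frac{2294995962}{6919} \approx 3.3169 \cdot 10^{5}$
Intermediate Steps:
$r{\left(w \right)} = 9 - 45 w - 3 w^{2}$ ($r{\left(w \right)} = 9 - 3 \left(\left(w^{2} + 14 w\right) + w\right) = 9 - 3 \left(w^{2} + 15 w\right) = 9 - \left(3 w^{2} + 45 w\right) = 9 - 45 w - 3 w^{2}$)
$q = - \frac{50176}{6919}$ ($q = - 4 \frac{\left(41 - \left(126 + 27\right)\right)^{2}}{6919} = - 4 \left(41 - 153\right)^{2} \cdot \frac{1}{6919} = - 4 \left(-112\right)^{2} \cdot \frac{1}{6919} = - 4 \cdot 12544 \cdot \frac{1}{6919} = \left(-4\right) \frac{12544}{6919} = - \frac{50176}{6919} \approx -7.2519$)
$E{\left(t \right)} = -72 + t$ ($E{\left(t \right)} = t - 72 = -72 + t$)
$\left(331833 + q\right) + E{\left(-59 \right)} = \left(331833 - \frac{50176}{6919}\right) - 131 = \frac{2295902351}{6919} - 131 = \frac{2294995962}{6919}$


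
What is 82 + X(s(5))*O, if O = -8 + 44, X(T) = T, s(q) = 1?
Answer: 118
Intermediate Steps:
O = 36
82 + X(s(5))*O = 82 + 1*36 = 82 + 36 = 118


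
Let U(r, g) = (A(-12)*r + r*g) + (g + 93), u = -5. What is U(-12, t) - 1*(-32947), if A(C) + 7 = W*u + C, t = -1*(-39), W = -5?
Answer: 32539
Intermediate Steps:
t = 39
A(C) = 18 + C (A(C) = -7 + (-5*(-5) + C) = -7 + (25 + C) = 18 + C)
U(r, g) = 93 + g + 6*r + g*r (U(r, g) = ((18 - 12)*r + r*g) + (g + 93) = (6*r + g*r) + (93 + g) = 93 + g + 6*r + g*r)
U(-12, t) - 1*(-32947) = (93 + 39 + 6*(-12) + 39*(-12)) - 1*(-32947) = (93 + 39 - 72 - 468) + 32947 = -408 + 32947 = 32539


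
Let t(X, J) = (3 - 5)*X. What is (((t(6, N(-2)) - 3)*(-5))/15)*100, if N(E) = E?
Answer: 500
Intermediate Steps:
t(X, J) = -2*X
(((t(6, N(-2)) - 3)*(-5))/15)*100 = (((-2*6 - 3)*(-5))/15)*100 = (((-12 - 3)*(-5))*(1/15))*100 = (-15*(-5)*(1/15))*100 = (75*(1/15))*100 = 5*100 = 500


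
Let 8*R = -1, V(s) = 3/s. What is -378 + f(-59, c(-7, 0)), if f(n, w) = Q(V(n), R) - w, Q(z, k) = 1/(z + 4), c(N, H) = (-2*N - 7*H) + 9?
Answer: -93374/233 ≈ -400.75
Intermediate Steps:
c(N, H) = 9 - 7*H - 2*N (c(N, H) = (-7*H - 2*N) + 9 = 9 - 7*H - 2*N)
R = -⅛ (R = (⅛)*(-1) = -⅛ ≈ -0.12500)
Q(z, k) = 1/(4 + z)
f(n, w) = 1/(4 + 3/n) - w
-378 + f(-59, c(-7, 0)) = -378 + (1/(4 + 3/(-59)) - (9 - 7*0 - 2*(-7))) = -378 + (1/(4 + 3*(-1/59)) - (9 + 0 + 14)) = -378 + (1/(4 - 3/59) - 1*23) = -378 + (1/(233/59) - 23) = -378 + (59/233 - 23) = -378 - 5300/233 = -93374/233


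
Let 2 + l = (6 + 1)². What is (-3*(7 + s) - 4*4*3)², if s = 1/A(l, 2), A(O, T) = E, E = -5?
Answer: 116964/25 ≈ 4678.6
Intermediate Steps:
l = 47 (l = -2 + (6 + 1)² = -2 + 7² = -2 + 49 = 47)
A(O, T) = -5
s = -⅕ (s = 1/(-5) = -⅕ ≈ -0.20000)
(-3*(7 + s) - 4*4*3)² = (-3*(7 - ⅕) - 4*4*3)² = (-3*34/5 - 16*3)² = (-102/5 - 48)² = (-342/5)² = 116964/25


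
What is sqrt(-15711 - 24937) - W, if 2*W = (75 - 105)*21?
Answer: 315 + 2*I*sqrt(10162) ≈ 315.0 + 201.61*I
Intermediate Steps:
W = -315 (W = ((75 - 105)*21)/2 = (-30*21)/2 = (1/2)*(-630) = -315)
sqrt(-15711 - 24937) - W = sqrt(-15711 - 24937) - 1*(-315) = sqrt(-40648) + 315 = 2*I*sqrt(10162) + 315 = 315 + 2*I*sqrt(10162)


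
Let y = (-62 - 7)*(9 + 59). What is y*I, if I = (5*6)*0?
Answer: 0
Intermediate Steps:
I = 0 (I = 30*0 = 0)
y = -4692 (y = -69*68 = -4692)
y*I = -4692*0 = 0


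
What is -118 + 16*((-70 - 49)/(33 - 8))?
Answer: -4854/25 ≈ -194.16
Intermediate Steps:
-118 + 16*((-70 - 49)/(33 - 8)) = -118 + 16*(-119/25) = -118 - 1904/25 = -4854/25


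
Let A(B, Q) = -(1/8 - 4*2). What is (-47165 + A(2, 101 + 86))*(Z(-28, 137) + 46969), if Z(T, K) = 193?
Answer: -8896097317/4 ≈ -2.2240e+9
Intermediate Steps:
A(B, Q) = 63/8 (A(B, Q) = -(1/8 - 8) = -1*(-63/8) = 63/8)
(-47165 + A(2, 101 + 86))*(Z(-28, 137) + 46969) = (-47165 + 63/8)*(193 + 46969) = -377257/8*47162 = -8896097317/4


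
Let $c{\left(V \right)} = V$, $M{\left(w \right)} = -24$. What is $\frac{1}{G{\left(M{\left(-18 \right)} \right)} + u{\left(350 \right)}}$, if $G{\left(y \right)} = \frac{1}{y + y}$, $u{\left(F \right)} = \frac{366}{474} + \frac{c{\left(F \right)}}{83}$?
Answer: $\frac{314736}{1563667} \approx 0.20128$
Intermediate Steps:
$u{\left(F \right)} = \frac{61}{79} + \frac{F}{83}$ ($u{\left(F \right)} = \frac{366}{474} + \frac{F}{83} = 366 \cdot \frac{1}{474} + F \frac{1}{83} = \frac{61}{79} + \frac{F}{83}$)
$G{\left(y \right)} = \frac{1}{2 y}$
$\frac{1}{G{\left(M{\left(-18 \right)} \right)} + u{\left(350 \right)}} = \frac{1}{\frac{1}{2 \left(-24\right)} + \left(\frac{61}{79} + \frac{1}{83} \cdot 350\right)} = \frac{1}{\frac{1}{2} \left(- \frac{1}{24}\right) + \left(\frac{61}{79} + \frac{350}{83}\right)} = \frac{1}{- \frac{1}{48} + \frac{32713}{6557}} = \frac{1}{\frac{1563667}{314736}} = \frac{314736}{1563667}$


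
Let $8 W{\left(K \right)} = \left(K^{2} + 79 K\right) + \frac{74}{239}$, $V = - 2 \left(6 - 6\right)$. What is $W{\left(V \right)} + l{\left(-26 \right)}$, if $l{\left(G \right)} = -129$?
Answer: $- \frac{123287}{956} \approx -128.96$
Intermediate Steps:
$V = 0$ ($V = \left(-2\right) 0 = 0$)
$W{\left(K \right)} = \frac{37}{956} + \frac{K^{2}}{8} + \frac{79 K}{8}$ ($W{\left(K \right)} = \frac{\left(K^{2} + 79 K\right) + \frac{74}{239}}{8} = \frac{\frac{74}{239} + K^{2} + 79 K}{8} = \frac{37}{956} + \frac{K^{2}}{8} + \frac{79 K}{8}$)
$W{\left(V \right)} + l{\left(-26 \right)} = \left(\frac{37}{956} + \frac{0^{2}}{8} + \frac{79}{8} \cdot 0\right) - 129 = \left(\frac{37}{956} + \frac{1}{8} \cdot 0 + 0\right) - 129 = \left(\frac{37}{956} + 0 + 0\right) - 129 = \frac{37}{956} - 129 = - \frac{123287}{956}$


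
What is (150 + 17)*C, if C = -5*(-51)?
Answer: 42585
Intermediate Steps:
C = 255
(150 + 17)*C = (150 + 17)*255 = 167*255 = 42585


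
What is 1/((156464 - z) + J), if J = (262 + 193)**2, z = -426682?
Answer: 1/790171 ≈ 1.2655e-6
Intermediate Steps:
J = 207025 (J = 455**2 = 207025)
1/((156464 - z) + J) = 1/((156464 - 1*(-426682)) + 207025) = 1/((156464 + 426682) + 207025) = 1/(583146 + 207025) = 1/790171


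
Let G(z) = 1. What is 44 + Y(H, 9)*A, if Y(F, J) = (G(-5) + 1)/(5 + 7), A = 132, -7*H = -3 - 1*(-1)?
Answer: 66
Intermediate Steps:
H = 2/7 (H = -(-3 - 1*(-1))/7 = -(-3 + 1)/7 = -1/7*(-2) = 2/7 ≈ 0.28571)
Y(F, J) = 1/6 (Y(F, J) = (1 + 1)/(5 + 7) = 2/12 = 2*(1/12) = 1/6)
44 + Y(H, 9)*A = 44 + (1/6)*132 = 44 + 22 = 66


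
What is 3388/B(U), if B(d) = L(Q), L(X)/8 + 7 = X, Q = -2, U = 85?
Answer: -847/18 ≈ -47.056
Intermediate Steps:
L(X) = -56 + 8*X
B(d) = -72 (B(d) = -56 + 8*(-2) = -56 - 16 = -72)
3388/B(U) = 3388/(-72) = 3388*(-1/72) = -847/18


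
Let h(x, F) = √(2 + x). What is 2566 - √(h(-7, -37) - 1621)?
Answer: 2566 - √(-1621 + I*√5) ≈ 2566.0 - 40.262*I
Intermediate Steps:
2566 - √(h(-7, -37) - 1621) = 2566 - √(√(2 - 7) - 1621) = 2566 - √(√(-5) - 1621) = 2566 - √(I*√5 - 1621) = 2566 - √(-1621 + I*√5)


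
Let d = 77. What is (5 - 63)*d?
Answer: -4466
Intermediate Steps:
(5 - 63)*d = (5 - 63)*77 = -58*77 = -4466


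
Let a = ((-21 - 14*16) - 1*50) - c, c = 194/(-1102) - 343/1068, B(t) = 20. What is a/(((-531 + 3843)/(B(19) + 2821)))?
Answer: -164120281037/649668672 ≈ -252.62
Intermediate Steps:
c = -292589/588468 (c = 194*(-1/1102) - 343*1/1068 = -97/551 - 343/1068 = -292589/588468 ≈ -0.49720)
a = -173305471/588468 (a = ((-21 - 14*16) - 1*50) - 1*(-292589/588468) = ((-21 - 224) - 50) + 292589/588468 = (-245 - 50) + 292589/588468 = -295 + 292589/588468 = -173305471/588468 ≈ -294.50)
a/(((-531 + 3843)/(B(19) + 2821))) = -173305471*(20 + 2821)/(-531 + 3843)/588468 = -173305471/(588468*(3312/2841)) = -173305471/(588468*(3312*(1/2841))) = -173305471/(588468*1104/947) = -173305471/588468*947/1104 = -164120281037/649668672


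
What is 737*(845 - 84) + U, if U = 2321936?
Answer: 2882793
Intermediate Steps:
737*(845 - 84) + U = 737*(845 - 84) + 2321936 = 737*761 + 2321936 = 560857 + 2321936 = 2882793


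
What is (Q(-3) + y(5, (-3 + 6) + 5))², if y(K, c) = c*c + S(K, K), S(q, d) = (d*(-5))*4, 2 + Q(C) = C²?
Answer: 841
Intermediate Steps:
Q(C) = -2 + C²
S(q, d) = -20*d (S(q, d) = -5*d*4 = -20*d)
y(K, c) = c² - 20*K (y(K, c) = c*c - 20*K = c² - 20*K)
(Q(-3) + y(5, (-3 + 6) + 5))² = ((-2 + (-3)²) + (((-3 + 6) + 5)² - 20*5))² = ((-2 + 9) + ((3 + 5)² - 100))² = (7 + (8² - 100))² = (7 + (64 - 100))² = (7 - 36)² = (-29)² = 841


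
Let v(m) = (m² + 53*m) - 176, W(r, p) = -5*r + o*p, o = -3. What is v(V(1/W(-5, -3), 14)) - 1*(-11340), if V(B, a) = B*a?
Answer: 3232752/289 ≈ 11186.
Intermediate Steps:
W(r, p) = -5*r - 3*p
v(m) = -176 + m² + 53*m
v(V(1/W(-5, -3), 14)) - 1*(-11340) = (-176 + (14/(-5*(-5) - 3*(-3)))² + 53*(14/(-5*(-5) - 3*(-3)))) - 1*(-11340) = (-176 + (14/(25 + 9))² + 53*(14/(25 + 9))) + 11340 = (-176 + (14/34)² + 53*(14/34)) + 11340 = (-176 + ((1/34)*14)² + 53*((1/34)*14)) + 11340 = (-176 + (7/17)² + 53*(7/17)) + 11340 = (-176 + 49/289 + 371/17) + 11340 = -44508/289 + 11340 = 3232752/289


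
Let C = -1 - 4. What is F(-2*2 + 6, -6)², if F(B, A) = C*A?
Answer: 900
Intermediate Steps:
C = -5
F(B, A) = -5*A
F(-2*2 + 6, -6)² = (-5*(-6))² = 30² = 900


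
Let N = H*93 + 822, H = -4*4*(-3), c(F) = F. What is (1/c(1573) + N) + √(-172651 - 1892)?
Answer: 8314879/1573 + I*√174543 ≈ 5286.0 + 417.78*I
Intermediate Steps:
H = 48 (H = -16*(-3) = 48)
N = 5286 (N = 48*93 + 822 = 4464 + 822 = 5286)
(1/c(1573) + N) + √(-172651 - 1892) = (1/1573 + 5286) + √(-172651 - 1892) = (1/1573 + 5286) + √(-174543) = 8314879/1573 + I*√174543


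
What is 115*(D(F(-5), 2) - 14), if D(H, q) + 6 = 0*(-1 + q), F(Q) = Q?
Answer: -2300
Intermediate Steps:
D(H, q) = -6 (D(H, q) = -6 + 0*(-1 + q) = -6 + 0 = -6)
115*(D(F(-5), 2) - 14) = 115*(-6 - 14) = 115*(-20) = -2300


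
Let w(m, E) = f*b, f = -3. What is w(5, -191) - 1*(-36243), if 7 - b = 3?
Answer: 36231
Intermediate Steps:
b = 4 (b = 7 - 1*3 = 7 - 3 = 4)
w(m, E) = -12 (w(m, E) = -3*4 = -12)
w(5, -191) - 1*(-36243) = -12 - 1*(-36243) = -12 + 36243 = 36231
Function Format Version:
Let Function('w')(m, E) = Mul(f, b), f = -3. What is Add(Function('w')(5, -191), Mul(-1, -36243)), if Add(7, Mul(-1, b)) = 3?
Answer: 36231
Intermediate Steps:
b = 4 (b = Add(7, Mul(-1, 3)) = Add(7, -3) = 4)
Function('w')(m, E) = -12 (Function('w')(m, E) = Mul(-3, 4) = -12)
Add(Function('w')(5, -191), Mul(-1, -36243)) = Add(-12, Mul(-1, -36243)) = Add(-12, 36243) = 36231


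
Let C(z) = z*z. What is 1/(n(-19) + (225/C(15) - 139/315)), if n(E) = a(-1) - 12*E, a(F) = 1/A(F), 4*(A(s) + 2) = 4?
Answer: 315/71681 ≈ 0.0043945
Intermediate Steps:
C(z) = z²
A(s) = -1 (A(s) = -2 + (¼)*4 = -2 + 1 = -1)
a(F) = -1 (a(F) = 1/(-1) = -1)
n(E) = -1 - 12*E
1/(n(-19) + (225/C(15) - 139/315)) = 1/((-1 - 12*(-19)) + (225/(15²) - 139/315)) = 1/((-1 + 228) + (225/225 - 139*1/315)) = 1/(227 + (225*(1/225) - 139/315)) = 1/(227 + (1 - 139/315)) = 1/(227 + 176/315) = 1/(71681/315) = 315/71681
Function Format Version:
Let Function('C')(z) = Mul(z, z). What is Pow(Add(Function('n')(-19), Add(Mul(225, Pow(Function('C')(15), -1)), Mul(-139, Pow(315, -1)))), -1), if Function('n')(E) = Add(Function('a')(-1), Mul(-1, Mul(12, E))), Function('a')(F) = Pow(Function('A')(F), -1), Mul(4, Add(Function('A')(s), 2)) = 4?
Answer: Rational(315, 71681) ≈ 0.0043945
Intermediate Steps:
Function('C')(z) = Pow(z, 2)
Function('A')(s) = -1 (Function('A')(s) = Add(-2, Mul(Rational(1, 4), 4)) = Add(-2, 1) = -1)
Function('a')(F) = -1 (Function('a')(F) = Pow(-1, -1) = -1)
Function('n')(E) = Add(-1, Mul(-12, E)) (Function('n')(E) = Add(-1, Mul(-1, Mul(12, E))) = Add(-1, Mul(-12, E)))
Pow(Add(Function('n')(-19), Add(Mul(225, Pow(Function('C')(15), -1)), Mul(-139, Pow(315, -1)))), -1) = Pow(Add(Add(-1, Mul(-12, -19)), Add(Mul(225, Pow(Pow(15, 2), -1)), Mul(-139, Pow(315, -1)))), -1) = Pow(Add(Add(-1, 228), Add(Mul(225, Pow(225, -1)), Mul(-139, Rational(1, 315)))), -1) = Pow(Add(227, Add(Mul(225, Rational(1, 225)), Rational(-139, 315))), -1) = Pow(Add(227, Add(1, Rational(-139, 315))), -1) = Pow(Add(227, Rational(176, 315)), -1) = Pow(Rational(71681, 315), -1) = Rational(315, 71681)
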